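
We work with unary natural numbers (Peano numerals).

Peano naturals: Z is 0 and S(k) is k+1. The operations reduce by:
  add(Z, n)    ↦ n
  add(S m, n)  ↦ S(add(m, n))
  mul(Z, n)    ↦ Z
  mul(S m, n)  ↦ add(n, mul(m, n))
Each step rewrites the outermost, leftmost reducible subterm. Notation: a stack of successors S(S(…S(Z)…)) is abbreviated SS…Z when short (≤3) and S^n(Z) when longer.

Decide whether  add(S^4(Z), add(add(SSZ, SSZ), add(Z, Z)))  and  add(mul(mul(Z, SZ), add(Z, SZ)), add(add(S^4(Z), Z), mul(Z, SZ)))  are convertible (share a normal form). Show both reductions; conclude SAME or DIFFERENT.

Term A:
  start: add(S^4(Z), add(add(SSZ, SSZ), add(Z, Z)))
  [1] S(add(SSSZ, add(add(SSZ, SSZ), add(Z, Z))))
  [2] S(S(add(SSZ, add(add(SSZ, SSZ), add(Z, Z)))))
  [3] S(S(S(add(SZ, add(add(SSZ, SSZ), add(Z, Z))))))
  [4] S(S(S(S(add(Z, add(add(SSZ, SSZ), add(Z, Z)))))))
  [5] S(S(S(S(add(add(SSZ, SSZ), add(Z, Z))))))
  [6] S(S(S(S(add(S(add(SZ, SSZ)), add(Z, Z))))))
  [7] S(S(S(S(S(add(add(SZ, SSZ), add(Z, Z)))))))
  [8] S(S(S(S(S(add(S(add(Z, SSZ)), add(Z, Z)))))))
  [9] S(S(S(S(S(S(add(add(Z, SSZ), add(Z, Z))))))))
  [10] S(S(S(S(S(S(add(SSZ, add(Z, Z))))))))
  [11] S(S(S(S(S(S(S(add(SZ, add(Z, Z)))))))))
  [12] S(S(S(S(S(S(S(S(add(Z, add(Z, Z))))))))))
  [13] S(S(S(S(S(S(S(S(add(Z, Z)))))))))
  [14] S^8(Z)

Term B:
  start: add(mul(mul(Z, SZ), add(Z, SZ)), add(add(S^4(Z), Z), mul(Z, SZ)))
  [1] add(mul(Z, add(Z, SZ)), add(add(S^4(Z), Z), mul(Z, SZ)))
  [2] add(Z, add(add(S^4(Z), Z), mul(Z, SZ)))
  [3] add(add(S^4(Z), Z), mul(Z, SZ))
  [4] add(S(add(SSSZ, Z)), mul(Z, SZ))
  [5] S(add(add(SSSZ, Z), mul(Z, SZ)))
  [6] S(add(S(add(SSZ, Z)), mul(Z, SZ)))
  [7] S(S(add(add(SSZ, Z), mul(Z, SZ))))
  [8] S(S(add(S(add(SZ, Z)), mul(Z, SZ))))
  [9] S(S(S(add(add(SZ, Z), mul(Z, SZ)))))
  [10] S(S(S(add(S(add(Z, Z)), mul(Z, SZ)))))
  [11] S(S(S(S(add(add(Z, Z), mul(Z, SZ))))))
  [12] S(S(S(S(add(Z, mul(Z, SZ))))))
  [13] S(S(S(S(mul(Z, SZ)))))
  [14] S^4(Z)

Answer: DIFFERENT — A ⇓ S^8(Z), B ⇓ S^4(Z)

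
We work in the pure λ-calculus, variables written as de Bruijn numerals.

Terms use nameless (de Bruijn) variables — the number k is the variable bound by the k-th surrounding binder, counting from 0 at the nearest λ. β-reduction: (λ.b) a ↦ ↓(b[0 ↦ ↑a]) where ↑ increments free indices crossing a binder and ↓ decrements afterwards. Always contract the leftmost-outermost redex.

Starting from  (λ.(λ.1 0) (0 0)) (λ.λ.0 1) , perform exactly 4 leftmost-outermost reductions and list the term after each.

  start: (λ.(λ.1 0) (0 0)) (λ.λ.0 1)
  step 1: (λ.(λ.λ.0 1) 0) ((λ.λ.0 1) (λ.λ.0 1))
  step 2: (λ.λ.0 1) ((λ.λ.0 1) (λ.λ.0 1))
  step 3: λ.0 ((λ.λ.0 1) (λ.λ.0 1))
  step 4: λ.0 (λ.0 (λ.λ.0 1))

Answer: after 4 steps: λ.0 (λ.0 (λ.λ.0 1))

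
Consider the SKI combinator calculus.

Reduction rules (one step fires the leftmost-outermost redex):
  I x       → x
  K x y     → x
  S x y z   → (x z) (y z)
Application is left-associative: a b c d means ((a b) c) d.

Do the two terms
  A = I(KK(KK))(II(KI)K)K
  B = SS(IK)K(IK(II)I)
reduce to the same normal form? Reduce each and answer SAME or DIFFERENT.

Answer: SAME — A ⇓ I, B ⇓ I

Reduction:
Term A:
  start: I(KK(KK))(II(KI)K)K
  step 1: KK(KK)(II(KI)K)K
  step 2: K(II(KI)K)K
  step 3: II(KI)K
  step 4: I(KI)K
  step 5: KIK
  step 6: I

Term B:
  start: SS(IK)K(IK(II)I)
  step 1: SK(IKK)(IK(II)I)
  step 2: K(IK(II)I)(IKK(IK(II)I))
  step 3: IK(II)I
  step 4: K(II)I
  step 5: II
  step 6: I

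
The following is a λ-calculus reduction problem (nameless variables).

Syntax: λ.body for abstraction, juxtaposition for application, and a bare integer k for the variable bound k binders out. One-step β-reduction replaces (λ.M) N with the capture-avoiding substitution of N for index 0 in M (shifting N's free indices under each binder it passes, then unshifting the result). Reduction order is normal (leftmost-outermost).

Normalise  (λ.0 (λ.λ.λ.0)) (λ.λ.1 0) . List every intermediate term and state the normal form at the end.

  start: (λ.0 (λ.λ.λ.0)) (λ.λ.1 0)
  [1] (λ.λ.1 0) (λ.λ.λ.0)
  [2] λ.(λ.λ.λ.0) 0
  [3] λ.λ.λ.0

Answer: normal form = λ.λ.λ.0  (in 3 steps)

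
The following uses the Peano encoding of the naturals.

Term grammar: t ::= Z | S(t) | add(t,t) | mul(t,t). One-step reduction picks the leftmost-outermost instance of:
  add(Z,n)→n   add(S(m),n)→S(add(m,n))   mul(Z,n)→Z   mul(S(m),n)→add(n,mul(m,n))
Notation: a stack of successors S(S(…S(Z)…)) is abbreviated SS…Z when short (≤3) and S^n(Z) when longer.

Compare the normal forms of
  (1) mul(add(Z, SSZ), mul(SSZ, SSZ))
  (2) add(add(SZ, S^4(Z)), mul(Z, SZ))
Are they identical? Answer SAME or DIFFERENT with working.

Answer: DIFFERENT — A ⇓ S^8(Z), B ⇓ S^5(Z)

Working:
Term A:
  start: mul(add(Z, SSZ), mul(SSZ, SSZ))
  [1] mul(SSZ, mul(SSZ, SSZ))
  [2] add(mul(SSZ, SSZ), mul(SZ, mul(SSZ, SSZ)))
  [3] add(add(SSZ, mul(SZ, SSZ)), mul(SZ, mul(SSZ, SSZ)))
  [4] add(S(add(SZ, mul(SZ, SSZ))), mul(SZ, mul(SSZ, SSZ)))
  [5] S(add(add(SZ, mul(SZ, SSZ)), mul(SZ, mul(SSZ, SSZ))))
  [6] S(add(S(add(Z, mul(SZ, SSZ))), mul(SZ, mul(SSZ, SSZ))))
  [7] S(S(add(add(Z, mul(SZ, SSZ)), mul(SZ, mul(SSZ, SSZ)))))
  [8] S(S(add(mul(SZ, SSZ), mul(SZ, mul(SSZ, SSZ)))))
  [9] S(S(add(add(SSZ, mul(Z, SSZ)), mul(SZ, mul(SSZ, SSZ)))))
  [10] S(S(add(S(add(SZ, mul(Z, SSZ))), mul(SZ, mul(SSZ, SSZ)))))
  [11] S(S(S(add(add(SZ, mul(Z, SSZ)), mul(SZ, mul(SSZ, SSZ))))))
  [12] S(S(S(add(S(add(Z, mul(Z, SSZ))), mul(SZ, mul(SSZ, SSZ))))))
  [13] S(S(S(S(add(add(Z, mul(Z, SSZ)), mul(SZ, mul(SSZ, SSZ)))))))
  [14] S(S(S(S(add(mul(Z, SSZ), mul(SZ, mul(SSZ, SSZ)))))))
  [15] S(S(S(S(add(Z, mul(SZ, mul(SSZ, SSZ)))))))
  [16] S(S(S(S(mul(SZ, mul(SSZ, SSZ))))))
  [17] S(S(S(S(add(mul(SSZ, SSZ), mul(Z, mul(SSZ, SSZ)))))))
  [18] S(S(S(S(add(add(SSZ, mul(SZ, SSZ)), mul(Z, mul(SSZ, SSZ)))))))
  [19] S(S(S(S(add(S(add(SZ, mul(SZ, SSZ))), mul(Z, mul(SSZ, SSZ)))))))
  [20] S(S(S(S(S(add(add(SZ, mul(SZ, SSZ)), mul(Z, mul(SSZ, SSZ))))))))
  [21] S(S(S(S(S(add(S(add(Z, mul(SZ, SSZ))), mul(Z, mul(SSZ, SSZ))))))))
  [22] S(S(S(S(S(S(add(add(Z, mul(SZ, SSZ)), mul(Z, mul(SSZ, SSZ)))))))))
  [23] S(S(S(S(S(S(add(mul(SZ, SSZ), mul(Z, mul(SSZ, SSZ)))))))))
  [24] S(S(S(S(S(S(add(add(SSZ, mul(Z, SSZ)), mul(Z, mul(SSZ, SSZ)))))))))
  [25] S(S(S(S(S(S(add(S(add(SZ, mul(Z, SSZ))), mul(Z, mul(SSZ, SSZ)))))))))
  [26] S(S(S(S(S(S(S(add(add(SZ, mul(Z, SSZ)), mul(Z, mul(SSZ, SSZ))))))))))
  [27] S(S(S(S(S(S(S(add(S(add(Z, mul(Z, SSZ))), mul(Z, mul(SSZ, SSZ))))))))))
  [28] S(S(S(S(S(S(S(S(add(add(Z, mul(Z, SSZ)), mul(Z, mul(SSZ, SSZ)))))))))))
  [29] S(S(S(S(S(S(S(S(add(mul(Z, SSZ), mul(Z, mul(SSZ, SSZ)))))))))))
  [30] S(S(S(S(S(S(S(S(add(Z, mul(Z, mul(SSZ, SSZ)))))))))))
  [31] S(S(S(S(S(S(S(S(mul(Z, mul(SSZ, SSZ))))))))))
  [32] S^8(Z)

Term B:
  start: add(add(SZ, S^4(Z)), mul(Z, SZ))
  [1] add(S(add(Z, S^4(Z))), mul(Z, SZ))
  [2] S(add(add(Z, S^4(Z)), mul(Z, SZ)))
  [3] S(add(S^4(Z), mul(Z, SZ)))
  [4] S(S(add(SSSZ, mul(Z, SZ))))
  [5] S(S(S(add(SSZ, mul(Z, SZ)))))
  [6] S(S(S(S(add(SZ, mul(Z, SZ))))))
  [7] S(S(S(S(S(add(Z, mul(Z, SZ)))))))
  [8] S(S(S(S(S(mul(Z, SZ))))))
  [9] S^5(Z)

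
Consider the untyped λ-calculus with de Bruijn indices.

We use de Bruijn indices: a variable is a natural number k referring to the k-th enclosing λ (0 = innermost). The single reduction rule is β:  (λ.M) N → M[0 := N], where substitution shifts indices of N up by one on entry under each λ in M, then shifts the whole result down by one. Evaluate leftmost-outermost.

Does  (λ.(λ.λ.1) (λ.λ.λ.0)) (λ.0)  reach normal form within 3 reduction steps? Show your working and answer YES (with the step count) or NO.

Answer: YES — reaches normal form λ.λ.λ.λ.0 in 2 ≤ 3 steps

Working:
  start: (λ.(λ.λ.1) (λ.λ.λ.0)) (λ.0)
  [1] (λ.λ.1) (λ.λ.λ.0)
  [2] λ.λ.λ.λ.0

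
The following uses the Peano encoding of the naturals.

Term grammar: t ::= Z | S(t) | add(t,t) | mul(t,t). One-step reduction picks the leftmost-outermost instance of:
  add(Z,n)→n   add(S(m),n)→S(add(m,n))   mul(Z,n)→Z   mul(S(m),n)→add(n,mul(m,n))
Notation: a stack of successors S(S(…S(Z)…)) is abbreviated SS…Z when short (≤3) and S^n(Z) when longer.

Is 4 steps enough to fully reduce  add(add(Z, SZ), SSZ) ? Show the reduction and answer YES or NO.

Answer: YES — reaches normal form SSSZ in 3 ≤ 4 steps

Reduction:
  start: add(add(Z, SZ), SSZ)
  [1] add(SZ, SSZ)
  [2] S(add(Z, SSZ))
  [3] SSSZ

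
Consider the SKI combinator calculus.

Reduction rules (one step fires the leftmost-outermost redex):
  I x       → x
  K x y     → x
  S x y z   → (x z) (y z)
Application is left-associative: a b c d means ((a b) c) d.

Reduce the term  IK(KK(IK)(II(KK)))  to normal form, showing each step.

  start: IK(KK(IK)(II(KK)))
  →1  K(KK(IK)(II(KK)))
  →2  K(K(II(KK)))
  →3  K(K(I(KK)))
  →4  K(K(KK))

Answer: normal form = K(K(KK))  (in 4 steps)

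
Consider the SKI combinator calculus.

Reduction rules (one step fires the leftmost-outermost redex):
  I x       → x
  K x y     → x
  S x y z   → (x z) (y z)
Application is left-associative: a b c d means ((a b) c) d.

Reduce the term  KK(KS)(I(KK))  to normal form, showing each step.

  start: KK(KS)(I(KK))
  step 1: K(I(KK))
  step 2: K(KK)

Answer: normal form = K(KK)  (in 2 steps)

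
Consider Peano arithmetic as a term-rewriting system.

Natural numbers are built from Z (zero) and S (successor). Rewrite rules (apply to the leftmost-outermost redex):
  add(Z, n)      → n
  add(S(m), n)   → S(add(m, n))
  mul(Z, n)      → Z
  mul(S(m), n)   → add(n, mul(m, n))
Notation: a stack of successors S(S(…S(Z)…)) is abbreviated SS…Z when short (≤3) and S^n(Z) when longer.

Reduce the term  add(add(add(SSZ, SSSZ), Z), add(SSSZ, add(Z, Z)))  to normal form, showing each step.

Answer: normal form = S^8(Z)  (in 20 steps)

Working:
  start: add(add(add(SSZ, SSSZ), Z), add(SSSZ, add(Z, Z)))
  step 1: add(add(S(add(SZ, SSSZ)), Z), add(SSSZ, add(Z, Z)))
  step 2: add(S(add(add(SZ, SSSZ), Z)), add(SSSZ, add(Z, Z)))
  step 3: S(add(add(add(SZ, SSSZ), Z), add(SSSZ, add(Z, Z))))
  step 4: S(add(add(S(add(Z, SSSZ)), Z), add(SSSZ, add(Z, Z))))
  step 5: S(add(S(add(add(Z, SSSZ), Z)), add(SSSZ, add(Z, Z))))
  step 6: S(S(add(add(add(Z, SSSZ), Z), add(SSSZ, add(Z, Z)))))
  step 7: S(S(add(add(SSSZ, Z), add(SSSZ, add(Z, Z)))))
  step 8: S(S(add(S(add(SSZ, Z)), add(SSSZ, add(Z, Z)))))
  step 9: S(S(S(add(add(SSZ, Z), add(SSSZ, add(Z, Z))))))
  step 10: S(S(S(add(S(add(SZ, Z)), add(SSSZ, add(Z, Z))))))
  step 11: S(S(S(S(add(add(SZ, Z), add(SSSZ, add(Z, Z)))))))
  step 12: S(S(S(S(add(S(add(Z, Z)), add(SSSZ, add(Z, Z)))))))
  step 13: S(S(S(S(S(add(add(Z, Z), add(SSSZ, add(Z, Z))))))))
  step 14: S(S(S(S(S(add(Z, add(SSSZ, add(Z, Z))))))))
  step 15: S(S(S(S(S(add(SSSZ, add(Z, Z)))))))
  step 16: S(S(S(S(S(S(add(SSZ, add(Z, Z))))))))
  step 17: S(S(S(S(S(S(S(add(SZ, add(Z, Z)))))))))
  step 18: S(S(S(S(S(S(S(S(add(Z, add(Z, Z))))))))))
  step 19: S(S(S(S(S(S(S(S(add(Z, Z)))))))))
  step 20: S^8(Z)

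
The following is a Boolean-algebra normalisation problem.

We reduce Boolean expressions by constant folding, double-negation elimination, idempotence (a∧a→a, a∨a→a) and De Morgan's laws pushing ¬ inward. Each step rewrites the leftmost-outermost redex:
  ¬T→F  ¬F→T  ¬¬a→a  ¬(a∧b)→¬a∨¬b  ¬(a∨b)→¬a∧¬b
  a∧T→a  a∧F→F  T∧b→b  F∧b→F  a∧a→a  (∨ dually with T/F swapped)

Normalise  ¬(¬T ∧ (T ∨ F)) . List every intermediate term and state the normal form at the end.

  start: ¬(¬T ∧ (T ∨ F))
  [1] ¬¬T ∨ ¬(T ∨ F)
  [2] T ∨ ¬(T ∨ F)
  [3] T

Answer: normal form = T  (in 3 steps)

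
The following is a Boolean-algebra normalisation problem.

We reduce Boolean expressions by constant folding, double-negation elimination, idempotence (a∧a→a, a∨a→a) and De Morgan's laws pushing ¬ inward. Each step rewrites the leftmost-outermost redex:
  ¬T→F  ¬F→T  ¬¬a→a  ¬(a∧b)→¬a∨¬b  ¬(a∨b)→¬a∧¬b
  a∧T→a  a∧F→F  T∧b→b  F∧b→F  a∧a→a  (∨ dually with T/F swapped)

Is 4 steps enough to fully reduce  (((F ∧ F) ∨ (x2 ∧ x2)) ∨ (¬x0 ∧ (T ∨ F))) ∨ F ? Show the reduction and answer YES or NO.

Answer: NO — after 4 steps the term is x2 ∨ (¬x0 ∧ (T ∨ F)), not yet normal

Working:
  start: (((F ∧ F) ∨ (x2 ∧ x2)) ∨ (¬x0 ∧ (T ∨ F))) ∨ F
  →1  ((F ∧ F) ∨ (x2 ∧ x2)) ∨ (¬x0 ∧ (T ∨ F))
  →2  (F ∨ (x2 ∧ x2)) ∨ (¬x0 ∧ (T ∨ F))
  →3  (x2 ∧ x2) ∨ (¬x0 ∧ (T ∨ F))
  →4  x2 ∨ (¬x0 ∧ (T ∨ F))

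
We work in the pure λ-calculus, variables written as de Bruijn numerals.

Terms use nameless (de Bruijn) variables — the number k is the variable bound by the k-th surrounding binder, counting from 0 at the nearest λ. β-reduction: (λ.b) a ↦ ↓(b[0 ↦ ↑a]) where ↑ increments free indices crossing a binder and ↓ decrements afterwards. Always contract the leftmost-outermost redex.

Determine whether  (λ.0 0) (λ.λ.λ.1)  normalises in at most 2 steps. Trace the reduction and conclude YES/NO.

Answer: YES — reaches normal form λ.λ.1 in 2 ≤ 2 steps

Working:
  start: (λ.0 0) (λ.λ.λ.1)
  [1] (λ.λ.λ.1) (λ.λ.λ.1)
  [2] λ.λ.1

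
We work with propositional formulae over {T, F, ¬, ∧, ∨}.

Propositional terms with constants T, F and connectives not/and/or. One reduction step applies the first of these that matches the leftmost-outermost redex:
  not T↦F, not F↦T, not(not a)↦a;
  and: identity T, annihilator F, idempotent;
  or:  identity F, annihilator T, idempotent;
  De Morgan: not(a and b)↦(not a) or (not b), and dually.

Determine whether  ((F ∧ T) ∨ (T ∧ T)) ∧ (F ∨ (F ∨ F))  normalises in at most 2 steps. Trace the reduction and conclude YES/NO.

  start: ((F ∧ T) ∨ (T ∧ T)) ∧ (F ∨ (F ∨ F))
  [1] (F ∨ (T ∧ T)) ∧ (F ∨ (F ∨ F))
  [2] (T ∧ T) ∧ (F ∨ (F ∨ F))

Answer: NO — after 2 steps the term is (T ∧ T) ∧ (F ∨ (F ∨ F)), not yet normal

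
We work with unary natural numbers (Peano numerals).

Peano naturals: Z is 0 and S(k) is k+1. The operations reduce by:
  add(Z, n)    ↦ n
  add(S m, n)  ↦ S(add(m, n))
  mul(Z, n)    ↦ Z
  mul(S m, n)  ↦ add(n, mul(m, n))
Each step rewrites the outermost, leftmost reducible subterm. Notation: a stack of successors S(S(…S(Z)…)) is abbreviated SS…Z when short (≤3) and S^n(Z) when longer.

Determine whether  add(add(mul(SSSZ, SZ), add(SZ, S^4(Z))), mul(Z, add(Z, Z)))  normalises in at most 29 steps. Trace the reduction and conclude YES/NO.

Answer: YES — reaches normal form S^8(Z) in 26 ≤ 29 steps

Working:
  start: add(add(mul(SSSZ, SZ), add(SZ, S^4(Z))), mul(Z, add(Z, Z)))
  step 1: add(add(add(SZ, mul(SSZ, SZ)), add(SZ, S^4(Z))), mul(Z, add(Z, Z)))
  step 2: add(add(S(add(Z, mul(SSZ, SZ))), add(SZ, S^4(Z))), mul(Z, add(Z, Z)))
  step 3: add(S(add(add(Z, mul(SSZ, SZ)), add(SZ, S^4(Z)))), mul(Z, add(Z, Z)))
  step 4: S(add(add(add(Z, mul(SSZ, SZ)), add(SZ, S^4(Z))), mul(Z, add(Z, Z))))
  step 5: S(add(add(mul(SSZ, SZ), add(SZ, S^4(Z))), mul(Z, add(Z, Z))))
  step 6: S(add(add(add(SZ, mul(SZ, SZ)), add(SZ, S^4(Z))), mul(Z, add(Z, Z))))
  step 7: S(add(add(S(add(Z, mul(SZ, SZ))), add(SZ, S^4(Z))), mul(Z, add(Z, Z))))
  step 8: S(add(S(add(add(Z, mul(SZ, SZ)), add(SZ, S^4(Z)))), mul(Z, add(Z, Z))))
  step 9: S(S(add(add(add(Z, mul(SZ, SZ)), add(SZ, S^4(Z))), mul(Z, add(Z, Z)))))
  step 10: S(S(add(add(mul(SZ, SZ), add(SZ, S^4(Z))), mul(Z, add(Z, Z)))))
  step 11: S(S(add(add(add(SZ, mul(Z, SZ)), add(SZ, S^4(Z))), mul(Z, add(Z, Z)))))
  step 12: S(S(add(add(S(add(Z, mul(Z, SZ))), add(SZ, S^4(Z))), mul(Z, add(Z, Z)))))
  step 13: S(S(add(S(add(add(Z, mul(Z, SZ)), add(SZ, S^4(Z)))), mul(Z, add(Z, Z)))))
  step 14: S(S(S(add(add(add(Z, mul(Z, SZ)), add(SZ, S^4(Z))), mul(Z, add(Z, Z))))))
  step 15: S(S(S(add(add(mul(Z, SZ), add(SZ, S^4(Z))), mul(Z, add(Z, Z))))))
  step 16: S(S(S(add(add(Z, add(SZ, S^4(Z))), mul(Z, add(Z, Z))))))
  step 17: S(S(S(add(add(SZ, S^4(Z)), mul(Z, add(Z, Z))))))
  step 18: S(S(S(add(S(add(Z, S^4(Z))), mul(Z, add(Z, Z))))))
  step 19: S(S(S(S(add(add(Z, S^4(Z)), mul(Z, add(Z, Z)))))))
  step 20: S(S(S(S(add(S^4(Z), mul(Z, add(Z, Z)))))))
  step 21: S(S(S(S(S(add(SSSZ, mul(Z, add(Z, Z))))))))
  step 22: S(S(S(S(S(S(add(SSZ, mul(Z, add(Z, Z)))))))))
  step 23: S(S(S(S(S(S(S(add(SZ, mul(Z, add(Z, Z))))))))))
  step 24: S(S(S(S(S(S(S(S(add(Z, mul(Z, add(Z, Z)))))))))))
  step 25: S(S(S(S(S(S(S(S(mul(Z, add(Z, Z))))))))))
  step 26: S^8(Z)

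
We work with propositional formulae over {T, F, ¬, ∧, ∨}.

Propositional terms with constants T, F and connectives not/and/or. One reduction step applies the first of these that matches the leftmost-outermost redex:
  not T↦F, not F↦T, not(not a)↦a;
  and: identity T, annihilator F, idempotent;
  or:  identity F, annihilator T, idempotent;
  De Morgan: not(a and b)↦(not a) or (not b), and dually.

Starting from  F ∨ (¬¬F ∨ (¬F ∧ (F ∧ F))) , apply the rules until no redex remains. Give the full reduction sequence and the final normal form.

Answer: normal form = F  (in 6 steps)

Derivation:
  start: F ∨ (¬¬F ∨ (¬F ∧ (F ∧ F)))
  [1] ¬¬F ∨ (¬F ∧ (F ∧ F))
  [2] F ∨ (¬F ∧ (F ∧ F))
  [3] ¬F ∧ (F ∧ F)
  [4] T ∧ (F ∧ F)
  [5] F ∧ F
  [6] F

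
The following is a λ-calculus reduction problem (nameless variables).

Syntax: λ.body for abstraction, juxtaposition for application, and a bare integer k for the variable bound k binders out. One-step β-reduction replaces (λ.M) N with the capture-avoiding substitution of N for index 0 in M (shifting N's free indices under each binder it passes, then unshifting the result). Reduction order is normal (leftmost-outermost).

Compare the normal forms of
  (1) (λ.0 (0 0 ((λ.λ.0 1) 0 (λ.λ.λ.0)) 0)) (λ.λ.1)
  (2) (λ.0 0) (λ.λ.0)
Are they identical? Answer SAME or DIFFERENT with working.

Term A:
  start: (λ.0 (0 0 ((λ.λ.0 1) 0 (λ.λ.λ.0)) 0)) (λ.λ.1)
  →1  (λ.λ.1) ((λ.λ.1) (λ.λ.1) ((λ.λ.0 1) (λ.λ.1) (λ.λ.λ.0)) (λ.λ.1))
  →2  λ.(λ.λ.1) (λ.λ.1) ((λ.λ.0 1) (λ.λ.1) (λ.λ.λ.0)) (λ.λ.1)
  →3  λ.(λ.λ.λ.1) ((λ.λ.0 1) (λ.λ.1) (λ.λ.λ.0)) (λ.λ.1)
  →4  λ.(λ.λ.1) (λ.λ.1)
  →5  λ.λ.λ.λ.1

Term B:
  start: (λ.0 0) (λ.λ.0)
  →1  (λ.λ.0) (λ.λ.0)
  →2  λ.0

Answer: DIFFERENT — A ⇓ λ.λ.λ.λ.1, B ⇓ λ.0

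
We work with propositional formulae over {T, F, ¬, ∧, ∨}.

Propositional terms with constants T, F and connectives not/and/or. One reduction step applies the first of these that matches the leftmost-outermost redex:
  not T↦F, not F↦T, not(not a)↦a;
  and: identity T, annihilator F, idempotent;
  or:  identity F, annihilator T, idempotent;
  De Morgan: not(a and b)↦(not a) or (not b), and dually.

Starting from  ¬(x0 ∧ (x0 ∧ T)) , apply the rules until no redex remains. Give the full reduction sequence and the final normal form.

Answer: normal form = ¬x0  (in 5 steps)

Reduction:
  start: ¬(x0 ∧ (x0 ∧ T))
  [1] ¬x0 ∨ ¬(x0 ∧ T)
  [2] ¬x0 ∨ (¬x0 ∨ ¬T)
  [3] ¬x0 ∨ (¬x0 ∨ F)
  [4] ¬x0 ∨ ¬x0
  [5] ¬x0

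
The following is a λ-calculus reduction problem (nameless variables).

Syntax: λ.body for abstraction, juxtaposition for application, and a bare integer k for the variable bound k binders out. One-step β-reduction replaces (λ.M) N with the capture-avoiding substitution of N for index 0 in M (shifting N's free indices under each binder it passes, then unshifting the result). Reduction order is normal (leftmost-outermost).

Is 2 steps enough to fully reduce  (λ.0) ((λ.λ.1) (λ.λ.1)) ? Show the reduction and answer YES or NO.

  start: (λ.0) ((λ.λ.1) (λ.λ.1))
  [1] (λ.λ.1) (λ.λ.1)
  [2] λ.λ.λ.1

Answer: YES — reaches normal form λ.λ.λ.1 in 2 ≤ 2 steps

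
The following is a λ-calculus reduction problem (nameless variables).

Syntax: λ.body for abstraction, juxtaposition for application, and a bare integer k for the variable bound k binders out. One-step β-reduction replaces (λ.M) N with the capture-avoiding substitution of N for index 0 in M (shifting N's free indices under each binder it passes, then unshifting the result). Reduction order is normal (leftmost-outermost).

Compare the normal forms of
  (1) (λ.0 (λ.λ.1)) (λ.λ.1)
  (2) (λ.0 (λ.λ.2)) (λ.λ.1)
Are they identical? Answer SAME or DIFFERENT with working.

Term A:
  start: (λ.0 (λ.λ.1)) (λ.λ.1)
  step 1: (λ.λ.1) (λ.λ.1)
  step 2: λ.λ.λ.1

Term B:
  start: (λ.0 (λ.λ.2)) (λ.λ.1)
  step 1: (λ.λ.1) (λ.λ.λ.λ.1)
  step 2: λ.λ.λ.λ.λ.1

Answer: DIFFERENT — A ⇓ λ.λ.λ.1, B ⇓ λ.λ.λ.λ.λ.1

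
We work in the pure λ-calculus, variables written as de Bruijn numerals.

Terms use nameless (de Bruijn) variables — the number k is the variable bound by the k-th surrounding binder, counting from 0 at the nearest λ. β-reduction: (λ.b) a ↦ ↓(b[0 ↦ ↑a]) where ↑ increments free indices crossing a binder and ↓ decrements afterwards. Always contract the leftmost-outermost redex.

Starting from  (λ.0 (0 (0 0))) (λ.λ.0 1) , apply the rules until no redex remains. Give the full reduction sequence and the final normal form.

Answer: normal form = λ.0 (λ.0 (λ.0 (λ.λ.0 1)))  (in 4 steps)

Working:
  start: (λ.0 (0 (0 0))) (λ.λ.0 1)
  step 1: (λ.λ.0 1) ((λ.λ.0 1) ((λ.λ.0 1) (λ.λ.0 1)))
  step 2: λ.0 ((λ.λ.0 1) ((λ.λ.0 1) (λ.λ.0 1)))
  step 3: λ.0 (λ.0 ((λ.λ.0 1) (λ.λ.0 1)))
  step 4: λ.0 (λ.0 (λ.0 (λ.λ.0 1)))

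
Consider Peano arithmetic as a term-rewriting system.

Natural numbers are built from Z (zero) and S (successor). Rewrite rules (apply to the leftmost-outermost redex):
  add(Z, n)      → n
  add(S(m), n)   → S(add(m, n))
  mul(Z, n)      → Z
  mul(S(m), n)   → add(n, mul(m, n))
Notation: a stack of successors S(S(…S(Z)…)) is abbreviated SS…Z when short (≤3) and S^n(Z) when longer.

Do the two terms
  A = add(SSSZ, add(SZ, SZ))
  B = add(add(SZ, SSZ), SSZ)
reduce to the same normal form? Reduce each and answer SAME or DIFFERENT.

Term A:
  start: add(SSSZ, add(SZ, SZ))
  step 1: S(add(SSZ, add(SZ, SZ)))
  step 2: S(S(add(SZ, add(SZ, SZ))))
  step 3: S(S(S(add(Z, add(SZ, SZ)))))
  step 4: S(S(S(add(SZ, SZ))))
  step 5: S(S(S(S(add(Z, SZ)))))
  step 6: S^5(Z)

Term B:
  start: add(add(SZ, SSZ), SSZ)
  step 1: add(S(add(Z, SSZ)), SSZ)
  step 2: S(add(add(Z, SSZ), SSZ))
  step 3: S(add(SSZ, SSZ))
  step 4: S(S(add(SZ, SSZ)))
  step 5: S(S(S(add(Z, SSZ))))
  step 6: S^5(Z)

Answer: SAME — A ⇓ S^5(Z), B ⇓ S^5(Z)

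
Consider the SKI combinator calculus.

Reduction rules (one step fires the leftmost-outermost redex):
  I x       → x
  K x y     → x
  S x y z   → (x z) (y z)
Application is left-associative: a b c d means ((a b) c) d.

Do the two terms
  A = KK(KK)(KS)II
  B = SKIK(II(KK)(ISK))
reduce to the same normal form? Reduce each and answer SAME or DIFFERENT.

Term A:
  start: KK(KK)(KS)II
  step 1: K(KS)II
  step 2: KSI
  step 3: S

Term B:
  start: SKIK(II(KK)(ISK))
  step 1: KK(IK)(II(KK)(ISK))
  step 2: K(II(KK)(ISK))
  step 3: K(I(KK)(ISK))
  step 4: K(KK(ISK))
  step 5: KK

Answer: DIFFERENT — A ⇓ S, B ⇓ KK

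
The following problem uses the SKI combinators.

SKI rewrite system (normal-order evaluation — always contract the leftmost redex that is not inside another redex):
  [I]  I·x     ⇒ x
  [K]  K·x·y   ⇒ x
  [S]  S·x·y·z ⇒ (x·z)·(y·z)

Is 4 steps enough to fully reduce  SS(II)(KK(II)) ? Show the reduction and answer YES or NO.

  start: SS(II)(KK(II))
  step 1: S(KK(II))(II(KK(II)))
  step 2: SK(II(KK(II)))
  step 3: SK(I(KK(II)))
  step 4: SK(KK(II))

Answer: NO — after 4 steps the term is SK(KK(II)), not yet normal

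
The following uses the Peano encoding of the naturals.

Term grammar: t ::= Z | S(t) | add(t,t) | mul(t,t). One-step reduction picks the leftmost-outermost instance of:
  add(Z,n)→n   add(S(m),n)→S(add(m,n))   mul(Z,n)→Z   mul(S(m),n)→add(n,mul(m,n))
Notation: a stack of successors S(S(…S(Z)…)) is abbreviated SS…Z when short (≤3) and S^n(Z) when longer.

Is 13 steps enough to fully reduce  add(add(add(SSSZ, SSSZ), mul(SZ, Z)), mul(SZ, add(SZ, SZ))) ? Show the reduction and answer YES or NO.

  start: add(add(add(SSSZ, SSSZ), mul(SZ, Z)), mul(SZ, add(SZ, SZ)))
  →1  add(add(S(add(SSZ, SSSZ)), mul(SZ, Z)), mul(SZ, add(SZ, SZ)))
  →2  add(S(add(add(SSZ, SSSZ), mul(SZ, Z))), mul(SZ, add(SZ, SZ)))
  →3  S(add(add(add(SSZ, SSSZ), mul(SZ, Z)), mul(SZ, add(SZ, SZ))))
  →4  S(add(add(S(add(SZ, SSSZ)), mul(SZ, Z)), mul(SZ, add(SZ, SZ))))
  →5  S(add(S(add(add(SZ, SSSZ), mul(SZ, Z))), mul(SZ, add(SZ, SZ))))
  →6  S(S(add(add(add(SZ, SSSZ), mul(SZ, Z)), mul(SZ, add(SZ, SZ)))))
  →7  S(S(add(add(S(add(Z, SSSZ)), mul(SZ, Z)), mul(SZ, add(SZ, SZ)))))
  →8  S(S(add(S(add(add(Z, SSSZ), mul(SZ, Z))), mul(SZ, add(SZ, SZ)))))
  →9  S(S(S(add(add(add(Z, SSSZ), mul(SZ, Z)), mul(SZ, add(SZ, SZ))))))
  →10  S(S(S(add(add(SSSZ, mul(SZ, Z)), mul(SZ, add(SZ, SZ))))))
  →11  S(S(S(add(S(add(SSZ, mul(SZ, Z))), mul(SZ, add(SZ, SZ))))))
  →12  S(S(S(S(add(add(SSZ, mul(SZ, Z)), mul(SZ, add(SZ, SZ)))))))
  →13  S(S(S(S(add(S(add(SZ, mul(SZ, Z))), mul(SZ, add(SZ, SZ)))))))

Answer: NO — after 13 steps the term is S(S(S(S(add(S(add(SZ, mul(SZ, Z))), mul(SZ, add(SZ, SZ))))))), not yet normal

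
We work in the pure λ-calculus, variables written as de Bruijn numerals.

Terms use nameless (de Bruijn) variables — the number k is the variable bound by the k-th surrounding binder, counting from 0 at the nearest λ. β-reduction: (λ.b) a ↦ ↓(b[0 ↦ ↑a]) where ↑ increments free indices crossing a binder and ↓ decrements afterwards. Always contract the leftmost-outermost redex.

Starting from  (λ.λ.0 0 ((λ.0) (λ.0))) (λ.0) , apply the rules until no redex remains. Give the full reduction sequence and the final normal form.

Answer: normal form = λ.0 0 (λ.0)  (in 2 steps)

Reduction:
  start: (λ.λ.0 0 ((λ.0) (λ.0))) (λ.0)
  [1] λ.0 0 ((λ.0) (λ.0))
  [2] λ.0 0 (λ.0)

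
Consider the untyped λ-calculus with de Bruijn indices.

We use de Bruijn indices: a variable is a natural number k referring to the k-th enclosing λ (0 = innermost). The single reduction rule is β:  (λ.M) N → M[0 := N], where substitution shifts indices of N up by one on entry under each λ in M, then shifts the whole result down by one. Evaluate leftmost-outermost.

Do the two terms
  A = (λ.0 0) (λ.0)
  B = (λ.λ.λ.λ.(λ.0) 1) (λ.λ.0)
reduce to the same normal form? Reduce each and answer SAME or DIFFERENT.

Term A:
  start: (λ.0 0) (λ.0)
  →1  (λ.0) (λ.0)
  →2  λ.0

Term B:
  start: (λ.λ.λ.λ.(λ.0) 1) (λ.λ.0)
  →1  λ.λ.λ.(λ.0) 1
  →2  λ.λ.λ.1

Answer: DIFFERENT — A ⇓ λ.0, B ⇓ λ.λ.λ.1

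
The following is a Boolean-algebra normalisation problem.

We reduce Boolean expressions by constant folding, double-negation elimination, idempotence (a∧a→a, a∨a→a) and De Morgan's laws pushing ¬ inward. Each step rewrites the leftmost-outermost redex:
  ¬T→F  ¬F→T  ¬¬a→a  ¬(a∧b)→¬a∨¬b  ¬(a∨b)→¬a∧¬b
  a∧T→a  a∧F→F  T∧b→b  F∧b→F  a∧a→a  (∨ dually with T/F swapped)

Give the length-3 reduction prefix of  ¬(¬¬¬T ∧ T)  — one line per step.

  start: ¬(¬¬¬T ∧ T)
  [1] ¬¬¬¬T ∨ ¬T
  [2] ¬¬T ∨ ¬T
  [3] T ∨ ¬T

Answer: after 3 steps: T ∨ ¬T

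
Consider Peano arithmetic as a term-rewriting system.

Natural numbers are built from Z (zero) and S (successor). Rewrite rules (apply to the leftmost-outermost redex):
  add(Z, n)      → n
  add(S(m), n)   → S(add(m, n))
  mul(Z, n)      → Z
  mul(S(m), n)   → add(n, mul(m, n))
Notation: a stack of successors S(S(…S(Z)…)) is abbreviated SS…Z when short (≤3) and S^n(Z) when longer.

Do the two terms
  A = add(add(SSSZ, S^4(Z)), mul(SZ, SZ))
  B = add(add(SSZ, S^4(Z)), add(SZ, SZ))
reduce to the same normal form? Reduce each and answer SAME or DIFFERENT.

Answer: SAME — A ⇓ S^8(Z), B ⇓ S^8(Z)

Derivation:
Term A:
  start: add(add(SSSZ, S^4(Z)), mul(SZ, SZ))
  step 1: add(S(add(SSZ, S^4(Z))), mul(SZ, SZ))
  step 2: S(add(add(SSZ, S^4(Z)), mul(SZ, SZ)))
  step 3: S(add(S(add(SZ, S^4(Z))), mul(SZ, SZ)))
  step 4: S(S(add(add(SZ, S^4(Z)), mul(SZ, SZ))))
  step 5: S(S(add(S(add(Z, S^4(Z))), mul(SZ, SZ))))
  step 6: S(S(S(add(add(Z, S^4(Z)), mul(SZ, SZ)))))
  step 7: S(S(S(add(S^4(Z), mul(SZ, SZ)))))
  step 8: S(S(S(S(add(SSSZ, mul(SZ, SZ))))))
  step 9: S(S(S(S(S(add(SSZ, mul(SZ, SZ)))))))
  step 10: S(S(S(S(S(S(add(SZ, mul(SZ, SZ))))))))
  step 11: S(S(S(S(S(S(S(add(Z, mul(SZ, SZ)))))))))
  step 12: S(S(S(S(S(S(S(mul(SZ, SZ))))))))
  step 13: S(S(S(S(S(S(S(add(SZ, mul(Z, SZ)))))))))
  step 14: S(S(S(S(S(S(S(S(add(Z, mul(Z, SZ))))))))))
  step 15: S(S(S(S(S(S(S(S(mul(Z, SZ)))))))))
  step 16: S^8(Z)

Term B:
  start: add(add(SSZ, S^4(Z)), add(SZ, SZ))
  step 1: add(S(add(SZ, S^4(Z))), add(SZ, SZ))
  step 2: S(add(add(SZ, S^4(Z)), add(SZ, SZ)))
  step 3: S(add(S(add(Z, S^4(Z))), add(SZ, SZ)))
  step 4: S(S(add(add(Z, S^4(Z)), add(SZ, SZ))))
  step 5: S(S(add(S^4(Z), add(SZ, SZ))))
  step 6: S(S(S(add(SSSZ, add(SZ, SZ)))))
  step 7: S(S(S(S(add(SSZ, add(SZ, SZ))))))
  step 8: S(S(S(S(S(add(SZ, add(SZ, SZ)))))))
  step 9: S(S(S(S(S(S(add(Z, add(SZ, SZ))))))))
  step 10: S(S(S(S(S(S(add(SZ, SZ)))))))
  step 11: S(S(S(S(S(S(S(add(Z, SZ))))))))
  step 12: S^8(Z)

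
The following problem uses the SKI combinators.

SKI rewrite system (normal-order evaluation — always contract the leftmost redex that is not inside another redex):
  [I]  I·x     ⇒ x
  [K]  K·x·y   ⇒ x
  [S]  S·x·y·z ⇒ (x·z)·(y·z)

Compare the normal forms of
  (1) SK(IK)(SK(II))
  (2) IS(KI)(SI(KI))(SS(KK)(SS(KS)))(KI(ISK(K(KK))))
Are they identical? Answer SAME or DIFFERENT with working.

Term A:
  start: SK(IK)(SK(II))
  →1  K(SK(II))(IK(SK(II)))
  →2  SK(II)
  →3  SKI

Term B:
  start: IS(KI)(SI(KI))(SS(KK)(SS(KS)))(KI(ISK(K(KK))))
  →1  S(KI)(SI(KI))(SS(KK)(SS(KS)))(KI(ISK(K(KK))))
  →2  KI(SS(KK)(SS(KS)))(SI(KI)(SS(KK)(SS(KS))))(KI(ISK(K(KK))))
  →3  I(SI(KI)(SS(KK)(SS(KS))))(KI(ISK(K(KK))))
  →4  SI(KI)(SS(KK)(SS(KS)))(KI(ISK(K(KK))))
  →5  I(SS(KK)(SS(KS)))(KI(SS(KK)(SS(KS))))(KI(ISK(K(KK))))
  →6  SS(KK)(SS(KS))(KI(SS(KK)(SS(KS))))(KI(ISK(K(KK))))
  →7  S(SS(KS))(KK(SS(KS)))(KI(SS(KK)(SS(KS))))(KI(ISK(K(KK))))
  →8  SS(KS)(KI(SS(KK)(SS(KS))))(KK(SS(KS))(KI(SS(KK)(SS(KS)))))(KI(ISK(K(KK))))
  →9  S(KI(SS(KK)(SS(KS))))(KS(KI(SS(KK)(SS(KS)))))(KK(SS(KS))(KI(SS(KK)(SS(KS)))))(KI(ISK(K(KK))))
  →10  KI(SS(KK)(SS(KS)))(KK(SS(KS))(KI(SS(KK)(SS(KS)))))(KS(KI(SS(KK)(SS(KS))))(KK(SS(KS))(KI(SS(KK)(SS(KS))))))(KI(ISK(K(KK))))
  →11  I(KK(SS(KS))(KI(SS(KK)(SS(KS)))))(KS(KI(SS(KK)(SS(KS))))(KK(SS(KS))(KI(SS(KK)(SS(KS))))))(KI(ISK(K(KK))))
  →12  KK(SS(KS))(KI(SS(KK)(SS(KS))))(KS(KI(SS(KK)(SS(KS))))(KK(SS(KS))(KI(SS(KK)(SS(KS))))))(KI(ISK(K(KK))))
  →13  K(KI(SS(KK)(SS(KS))))(KS(KI(SS(KK)(SS(KS))))(KK(SS(KS))(KI(SS(KK)(SS(KS))))))(KI(ISK(K(KK))))
  →14  KI(SS(KK)(SS(KS)))(KI(ISK(K(KK))))
  →15  I(KI(ISK(K(KK))))
  →16  KI(ISK(K(KK)))
  →17  I

Answer: DIFFERENT — A ⇓ SKI, B ⇓ I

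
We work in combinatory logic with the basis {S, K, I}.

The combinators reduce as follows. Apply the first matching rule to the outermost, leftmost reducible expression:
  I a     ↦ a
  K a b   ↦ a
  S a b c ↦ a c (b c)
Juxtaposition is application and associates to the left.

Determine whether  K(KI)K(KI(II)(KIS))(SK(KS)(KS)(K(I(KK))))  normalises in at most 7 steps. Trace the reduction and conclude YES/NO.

  start: K(KI)K(KI(II)(KIS))(SK(KS)(KS)(K(I(KK))))
  [1] KI(KI(II)(KIS))(SK(KS)(KS)(K(I(KK))))
  [2] I(SK(KS)(KS)(K(I(KK))))
  [3] SK(KS)(KS)(K(I(KK)))
  [4] K(KS)(KS(KS))(K(I(KK)))
  [5] KS(K(I(KK)))
  [6] S

Answer: YES — reaches normal form S in 6 ≤ 7 steps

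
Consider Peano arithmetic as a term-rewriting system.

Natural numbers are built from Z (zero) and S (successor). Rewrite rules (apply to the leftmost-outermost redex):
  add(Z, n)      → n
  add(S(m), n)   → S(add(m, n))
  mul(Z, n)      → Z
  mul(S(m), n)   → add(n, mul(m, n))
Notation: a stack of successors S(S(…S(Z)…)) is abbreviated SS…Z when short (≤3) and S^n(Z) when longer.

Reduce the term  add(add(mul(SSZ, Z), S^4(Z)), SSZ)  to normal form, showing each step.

  start: add(add(mul(SSZ, Z), S^4(Z)), SSZ)
  step 1: add(add(add(Z, mul(SZ, Z)), S^4(Z)), SSZ)
  step 2: add(add(mul(SZ, Z), S^4(Z)), SSZ)
  step 3: add(add(add(Z, mul(Z, Z)), S^4(Z)), SSZ)
  step 4: add(add(mul(Z, Z), S^4(Z)), SSZ)
  step 5: add(add(Z, S^4(Z)), SSZ)
  step 6: add(S^4(Z), SSZ)
  step 7: S(add(SSSZ, SSZ))
  step 8: S(S(add(SSZ, SSZ)))
  step 9: S(S(S(add(SZ, SSZ))))
  step 10: S(S(S(S(add(Z, SSZ)))))
  step 11: S^6(Z)

Answer: normal form = S^6(Z)  (in 11 steps)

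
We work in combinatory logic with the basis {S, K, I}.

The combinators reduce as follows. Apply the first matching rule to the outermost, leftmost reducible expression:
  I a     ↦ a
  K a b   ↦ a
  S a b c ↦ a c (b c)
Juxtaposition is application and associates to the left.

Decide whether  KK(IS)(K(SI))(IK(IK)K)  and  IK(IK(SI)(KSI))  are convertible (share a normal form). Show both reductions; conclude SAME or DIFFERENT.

Answer: SAME — A ⇓ K(SI), B ⇓ K(SI)

Reduction:
Term A:
  start: KK(IS)(K(SI))(IK(IK)K)
  step 1: K(K(SI))(IK(IK)K)
  step 2: K(SI)

Term B:
  start: IK(IK(SI)(KSI))
  step 1: K(IK(SI)(KSI))
  step 2: K(K(SI)(KSI))
  step 3: K(SI)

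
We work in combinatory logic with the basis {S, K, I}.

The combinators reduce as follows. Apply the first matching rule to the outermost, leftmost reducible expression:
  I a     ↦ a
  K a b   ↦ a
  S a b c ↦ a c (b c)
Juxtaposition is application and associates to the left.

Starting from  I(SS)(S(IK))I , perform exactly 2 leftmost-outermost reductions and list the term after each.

  start: I(SS)(S(IK))I
  step 1: SS(S(IK))I
  step 2: SI(S(IK)I)

Answer: after 2 steps: SI(S(IK)I)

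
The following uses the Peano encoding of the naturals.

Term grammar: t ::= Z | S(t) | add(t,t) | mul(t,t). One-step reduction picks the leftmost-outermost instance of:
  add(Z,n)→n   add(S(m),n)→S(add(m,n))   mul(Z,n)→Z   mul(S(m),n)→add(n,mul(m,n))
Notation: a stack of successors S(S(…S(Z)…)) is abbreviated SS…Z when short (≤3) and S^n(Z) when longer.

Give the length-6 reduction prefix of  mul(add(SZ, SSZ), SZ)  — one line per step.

  start: mul(add(SZ, SSZ), SZ)
  step 1: mul(S(add(Z, SSZ)), SZ)
  step 2: add(SZ, mul(add(Z, SSZ), SZ))
  step 3: S(add(Z, mul(add(Z, SSZ), SZ)))
  step 4: S(mul(add(Z, SSZ), SZ))
  step 5: S(mul(SSZ, SZ))
  step 6: S(add(SZ, mul(SZ, SZ)))

Answer: after 6 steps: S(add(SZ, mul(SZ, SZ)))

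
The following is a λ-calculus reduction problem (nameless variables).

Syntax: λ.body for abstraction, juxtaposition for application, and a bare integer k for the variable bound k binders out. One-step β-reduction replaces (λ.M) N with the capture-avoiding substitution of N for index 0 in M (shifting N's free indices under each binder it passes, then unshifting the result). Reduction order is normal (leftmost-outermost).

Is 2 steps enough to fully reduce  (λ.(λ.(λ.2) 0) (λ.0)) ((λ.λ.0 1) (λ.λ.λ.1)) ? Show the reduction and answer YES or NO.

  start: (λ.(λ.(λ.2) 0) (λ.0)) ((λ.λ.0 1) (λ.λ.λ.1))
  [1] (λ.(λ.(λ.λ.0 1) (λ.λ.λ.1)) 0) (λ.0)
  [2] (λ.(λ.λ.0 1) (λ.λ.λ.1)) (λ.0)

Answer: NO — after 2 steps the term is (λ.(λ.λ.0 1) (λ.λ.λ.1)) (λ.0), not yet normal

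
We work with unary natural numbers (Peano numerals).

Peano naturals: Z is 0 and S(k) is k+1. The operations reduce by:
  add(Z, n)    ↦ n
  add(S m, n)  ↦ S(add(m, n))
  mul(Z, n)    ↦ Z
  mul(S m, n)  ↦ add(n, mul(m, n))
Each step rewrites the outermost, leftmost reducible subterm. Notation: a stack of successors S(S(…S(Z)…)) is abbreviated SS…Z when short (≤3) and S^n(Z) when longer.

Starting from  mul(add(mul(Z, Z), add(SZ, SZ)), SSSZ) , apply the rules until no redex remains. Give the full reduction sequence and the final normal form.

  start: mul(add(mul(Z, Z), add(SZ, SZ)), SSSZ)
  step 1: mul(add(Z, add(SZ, SZ)), SSSZ)
  step 2: mul(add(SZ, SZ), SSSZ)
  step 3: mul(S(add(Z, SZ)), SSSZ)
  step 4: add(SSSZ, mul(add(Z, SZ), SSSZ))
  step 5: S(add(SSZ, mul(add(Z, SZ), SSSZ)))
  step 6: S(S(add(SZ, mul(add(Z, SZ), SSSZ))))
  step 7: S(S(S(add(Z, mul(add(Z, SZ), SSSZ)))))
  step 8: S(S(S(mul(add(Z, SZ), SSSZ))))
  step 9: S(S(S(mul(SZ, SSSZ))))
  step 10: S(S(S(add(SSSZ, mul(Z, SSSZ)))))
  step 11: S(S(S(S(add(SSZ, mul(Z, SSSZ))))))
  step 12: S(S(S(S(S(add(SZ, mul(Z, SSSZ)))))))
  step 13: S(S(S(S(S(S(add(Z, mul(Z, SSSZ))))))))
  step 14: S(S(S(S(S(S(mul(Z, SSSZ)))))))
  step 15: S^6(Z)

Answer: normal form = S^6(Z)  (in 15 steps)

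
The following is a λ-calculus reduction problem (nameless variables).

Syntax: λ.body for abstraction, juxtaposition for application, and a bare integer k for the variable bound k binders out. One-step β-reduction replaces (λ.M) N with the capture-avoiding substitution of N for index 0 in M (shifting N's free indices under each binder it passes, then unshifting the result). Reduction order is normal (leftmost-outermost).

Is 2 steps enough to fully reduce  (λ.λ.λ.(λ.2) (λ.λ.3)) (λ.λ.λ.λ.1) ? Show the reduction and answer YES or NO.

Answer: YES — reaches normal form λ.λ.1 in 2 ≤ 2 steps

Working:
  start: (λ.λ.λ.(λ.2) (λ.λ.3)) (λ.λ.λ.λ.1)
  [1] λ.λ.(λ.2) (λ.λ.3)
  [2] λ.λ.1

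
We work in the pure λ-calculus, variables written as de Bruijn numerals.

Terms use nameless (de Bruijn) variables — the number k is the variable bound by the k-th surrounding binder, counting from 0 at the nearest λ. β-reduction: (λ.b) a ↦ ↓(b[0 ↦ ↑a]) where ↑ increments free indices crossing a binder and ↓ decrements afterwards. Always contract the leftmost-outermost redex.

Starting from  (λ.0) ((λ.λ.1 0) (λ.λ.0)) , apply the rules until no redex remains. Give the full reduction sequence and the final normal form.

Answer: normal form = λ.λ.0  (in 3 steps)

Reduction:
  start: (λ.0) ((λ.λ.1 0) (λ.λ.0))
  [1] (λ.λ.1 0) (λ.λ.0)
  [2] λ.(λ.λ.0) 0
  [3] λ.λ.0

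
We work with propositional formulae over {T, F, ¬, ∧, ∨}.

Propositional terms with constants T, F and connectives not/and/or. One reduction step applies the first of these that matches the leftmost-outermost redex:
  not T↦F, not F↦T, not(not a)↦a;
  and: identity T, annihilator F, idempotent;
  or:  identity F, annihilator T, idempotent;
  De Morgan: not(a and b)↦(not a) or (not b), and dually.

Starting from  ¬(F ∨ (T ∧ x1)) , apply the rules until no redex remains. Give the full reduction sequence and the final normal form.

Answer: normal form = ¬x1  (in 6 steps)

Derivation:
  start: ¬(F ∨ (T ∧ x1))
  →1  ¬F ∧ ¬(T ∧ x1)
  →2  T ∧ ¬(T ∧ x1)
  →3  ¬(T ∧ x1)
  →4  ¬T ∨ ¬x1
  →5  F ∨ ¬x1
  →6  ¬x1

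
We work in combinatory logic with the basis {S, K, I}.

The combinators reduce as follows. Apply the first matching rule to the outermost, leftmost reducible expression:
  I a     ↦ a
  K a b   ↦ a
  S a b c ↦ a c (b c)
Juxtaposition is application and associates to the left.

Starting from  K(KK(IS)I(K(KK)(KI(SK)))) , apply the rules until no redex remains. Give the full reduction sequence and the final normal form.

Answer: normal form = KI  (in 2 steps)

Working:
  start: K(KK(IS)I(K(KK)(KI(SK))))
  →1  K(KI(K(KK)(KI(SK))))
  →2  KI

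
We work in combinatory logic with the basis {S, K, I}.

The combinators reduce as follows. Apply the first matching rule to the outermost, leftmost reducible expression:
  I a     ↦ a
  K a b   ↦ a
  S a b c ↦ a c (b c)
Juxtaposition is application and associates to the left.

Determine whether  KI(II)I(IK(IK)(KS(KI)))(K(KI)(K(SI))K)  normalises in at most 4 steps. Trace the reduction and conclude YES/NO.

  start: KI(II)I(IK(IK)(KS(KI)))(K(KI)(K(SI))K)
  step 1: II(IK(IK)(KS(KI)))(K(KI)(K(SI))K)
  step 2: I(IK(IK)(KS(KI)))(K(KI)(K(SI))K)
  step 3: IK(IK)(KS(KI))(K(KI)(K(SI))K)
  step 4: K(IK)(KS(KI))(K(KI)(K(SI))K)

Answer: NO — after 4 steps the term is K(IK)(KS(KI))(K(KI)(K(SI))K), not yet normal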